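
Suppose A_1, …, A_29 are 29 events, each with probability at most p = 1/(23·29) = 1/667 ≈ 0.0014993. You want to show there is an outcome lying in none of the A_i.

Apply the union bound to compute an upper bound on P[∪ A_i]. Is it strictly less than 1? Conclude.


Union bound: P[∪_{i=1}^{29} A_i] ≤ Σ_i P[A_i] ≤ 29·p = 29·(1/667) = 1/23.
Numerically: 1/23 ≈ 0.0434783.
Is 1/23 < 1? YES.
Since P[∪ A_i] ≤ 1/23 < 1, the complement has P[∩ A_i^c] ≥ 1 − 1/23 = 22/23 > 0, so some outcome avoids every A_i.

29·p = 1/23 ≈ 0.0434783; existence CERTIFIED by the union bound.


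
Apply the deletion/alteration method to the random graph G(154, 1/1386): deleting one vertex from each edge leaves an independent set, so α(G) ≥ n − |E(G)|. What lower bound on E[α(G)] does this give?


E[|E(G)|] = C(154, 2)·p = 11781 · (1/1386) = 17/2.
E[α(G)] ≥ n − E[|E(G)|] = 154 − 17/2 = 291/2.
Numerically: ≈ 145.500.
(This is only a lower bound; the true E[α(G)] may be larger.)

E[α(G)] ≥ 291/2 ≈ 145.500.


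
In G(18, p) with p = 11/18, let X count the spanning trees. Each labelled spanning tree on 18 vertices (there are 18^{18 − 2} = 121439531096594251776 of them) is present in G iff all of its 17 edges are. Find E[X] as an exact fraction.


K_18 has 18^{18 − 2} = 121439531096594251776 labelled spanning trees.
For each such spanning tree H, let X_H = 1 if all 17 edges of H are present in G. Then P[X_H = 1] = p^{17} = (11/18)^{17} = 505447028499293771/2185911559738696531968.
By linearity: E[X] = Σ_H E[X_H] = 121439531096594251776 · p^{17} = 121439531096594251776 · 505447028499293771/2185911559738696531968 = 505447028499293771/18.
Numerically: E[X] ≈ 2.808e+16.

E[X] = 121439531096594251776 · (11/18)^{17} = 505447028499293771/18 ≈ 2.808e+16.


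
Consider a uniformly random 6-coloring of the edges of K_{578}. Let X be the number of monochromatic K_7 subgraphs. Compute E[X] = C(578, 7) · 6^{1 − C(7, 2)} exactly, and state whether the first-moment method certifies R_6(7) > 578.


E[X] = C(578, 7) · 6^{1 − 21} = 4123120110457920 · 6^{−20} = 4123120110457920/3656158440062976.
As a reduced fraction: E[X] = 21474583908635/19042491875328 ≈ 1.128.
Is E[X] < 1? NO.
Since E[X] ≥ 1, the first-moment bound is inconclusive at n = 578; it does NOT by itself certify R_6(7) > 578.

E[X] = 21474583908635/19042491875328 ≈ 1.128; E[X] ≥ 1; first-moment method inconclusive here.


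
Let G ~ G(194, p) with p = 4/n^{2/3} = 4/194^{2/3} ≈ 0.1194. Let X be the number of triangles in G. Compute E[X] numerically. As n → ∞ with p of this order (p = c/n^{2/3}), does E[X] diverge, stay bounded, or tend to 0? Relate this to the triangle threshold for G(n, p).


Number of potential triangles: C(194, 3) = 1198144.
Each occurs with probability p³ ≈ (0.1194)³ ≈ 1.700500e-03.
By linearity: E[X] = C(194, 3)·p³ ≈ 1198144 · 1.700500e-03 ≈ 2037.4433.
Since α = 2/3 < 1, p = c/n^{2/3} ≫ 1/n is above the triangle threshold p ~ 1/n. Asymptotically E[X] ~ (c³/6)·n^{3(1−α)} = (4³/6)·n^{1} → ∞; triangles are abundant w.h.p.

E[X] ≈ 2037.4433; in regime p = Θ(1/n^{2/3}) E[X] diverges (above the triangle threshold p ~ 1/n).


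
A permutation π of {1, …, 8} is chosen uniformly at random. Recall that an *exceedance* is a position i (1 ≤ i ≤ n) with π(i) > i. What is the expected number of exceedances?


Write X = Σ_{i=1}^{8} X_i, where X_i = 1_{π(i) > i}.
For each fixed i, π(i) is uniform over {1, …, 8} (marginal of a uniform permutation), so P[π(i) > i] = (n − i)/n. Summing: Σ_{i=1}^{8} (n − i)/n = (0 + 1 + … + 7)/8 = 8(8 − 1)/(2·8) = (8 − 1)/2.
Hence E[X] = Σ_{i=1}^{8} (8 − i)/8 = 7/2 ≈ 3.500000.

E[X] = 7/2 = 3.500000.


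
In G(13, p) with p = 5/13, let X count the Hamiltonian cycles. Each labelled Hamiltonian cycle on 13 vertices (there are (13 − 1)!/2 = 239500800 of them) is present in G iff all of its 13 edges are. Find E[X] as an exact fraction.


K_13 has (13 − 1)!/2 = 239500800 labelled Hamiltonian cycles.
For each such Hamiltonian cycle H, let X_H = 1 if all 13 edges of H are present in G. Then P[X_H = 1] = p^{13} = (5/13)^{13} = 1220703125/302875106592253.
By linearity of expectation: E[X] = Σ_H E[X_H] = 239500800 · p^{13} = 239500800 · 1220703125/302875106592253 = 292359375000000000/302875106592253.
Numerically: E[X] ≈ 965.28.

E[X] = 239500800 · (5/13)^{13} = 292359375000000000/302875106592253 ≈ 965.28.


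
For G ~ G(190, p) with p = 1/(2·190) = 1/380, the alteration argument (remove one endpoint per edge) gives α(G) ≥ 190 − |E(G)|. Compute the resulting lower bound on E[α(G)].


E[|E(G)|] = C(190, 2)·p = 17955 · (1/380) = 189/4.
E[α(G)] ≥ n − E[|E(G)|] = 190 − 189/4 = 571/4.
Numerically: ≈ 142.750000.
(This is only a lower bound; the true E[α(G)] may be larger.)

E[α(G)] ≥ 571/4 ≈ 142.750000.


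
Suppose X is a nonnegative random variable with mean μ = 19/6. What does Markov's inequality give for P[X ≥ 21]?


μ = E[X] = 19/6, a = 21.
Markov: P[X ≥ 21] ≤ μ/a = (19/6)/21 = 19/126.
Numerically: ≈ 0.15079.
(Since a = 21 > μ = 3.16667, the bound 19/126 is < 1 and informative.)

P[X ≥ 21] ≤ 19/126 ≈ 0.15079.


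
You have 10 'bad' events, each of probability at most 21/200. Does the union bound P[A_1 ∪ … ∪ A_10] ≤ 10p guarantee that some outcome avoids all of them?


Union bound: P[∪_{i=1}^{10} A_i] ≤ Σ_i P[A_i] ≤ 10·p = 10·(21/200) = 21/20.
Numerically: 21/20 ≈ 1.0500000.
Is 21/20 < 1? NO.
Since the bound 21/20 is ≥ 1, the union bound is uninformative here; it does NOT by itself certify existence.

10·p = 21/20 ≈ 1.0500000; existence NOT certified by the union bound.


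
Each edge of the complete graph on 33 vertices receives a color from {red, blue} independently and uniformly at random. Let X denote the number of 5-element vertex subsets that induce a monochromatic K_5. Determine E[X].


Let X = Σ_S X_S over the C(33, 5) = 237336 subsets S of size 5, where X_S = 1 if the K_5 on S is monochromatic.
For a fixed S, the K_5 on S has C(5, 2) = 10 edges. P[all 10 edges red] = (1/2)^10, and likewise for blue, so P[monochromatic] = 2·(1/2)^10 = 2^{1 − 10} = 1/512.
By linearity: E[X] = C(33, 5) · 2^{1 − 10} = 237336 · 1/512 = 29667/64.
Numerically: E[X] ≈ 463.54688.

E[X] = C(33,5)·2^(1−C(5,2)) = 29667/64 ≈ 463.54688.


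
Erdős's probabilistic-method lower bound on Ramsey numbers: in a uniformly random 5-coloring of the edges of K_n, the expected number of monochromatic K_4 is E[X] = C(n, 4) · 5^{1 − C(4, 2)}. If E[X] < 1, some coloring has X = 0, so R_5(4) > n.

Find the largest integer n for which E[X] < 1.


We need C(n, 4) · 5^{1 − 6} < 1, i.e. C(n, 4) < 5^{6 − 1} = 3125.
Check values of n near the boundary:
  n = 17: C(17, 4) = 2380; 2380 < 3125? YES
  n = 18: C(18, 4) = 3060; 3060 < 3125? YES
  n = 19: C(19, 4) = 3876; 3876 < 3125? NO
  n = 20: C(20, 4) = 4845; 4845 < 3125? NO
The largest n with C(n, 4) < 3125 is n = 18 (where E[X] = 612/625 ≈ 0.979200). Hence R_5(4) > 18, i.e. R_5(4) ≥ 19.

Largest n = 18; hence R_5(4) > 18.


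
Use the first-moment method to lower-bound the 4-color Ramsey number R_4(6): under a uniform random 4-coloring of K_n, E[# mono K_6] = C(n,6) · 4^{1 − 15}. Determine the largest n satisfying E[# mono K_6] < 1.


We need C(n, 6) · 4^{1 − 15} < 1, i.e. C(n, 6) < 4^{15 − 1} = 268435456.
Check values of n near the boundary:
  n = 75: C(75, 6) = 201359550; 201359550 < 268435456? YES
  n = 76: C(76, 6) = 218618940; 218618940 < 268435456? YES
  n = 77: C(77, 6) = 237093780; 237093780 < 268435456? YES
  n = 78: C(78, 6) = 256851595; 256851595 < 268435456? YES
  n = 79: C(79, 6) = 277962685; 277962685 < 268435456? NO
  n = 80: C(80, 6) = 300500200; 300500200 < 268435456? NO
  n = 81: C(81, 6) = 324540216; 324540216 < 268435456? NO
The largest n with C(n, 6) < 268435456 is n = 78 (where E[X] = 256851595/268435456 ≈ 0.9568). Hence R_4(6) > 78, i.e. R_4(6) ≥ 79.

Largest n = 78; hence R_4(6) > 78.


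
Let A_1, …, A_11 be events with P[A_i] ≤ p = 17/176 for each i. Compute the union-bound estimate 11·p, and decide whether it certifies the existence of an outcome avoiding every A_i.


Union bound: P[∪_{i=1}^{11} A_i] ≤ Σ_i P[A_i] ≤ 11·p = 11·(17/176) = 17/16.
Numerically: 17/16 ≈ 1.06250.
Is 17/16 < 1? NO.
Since the bound 17/16 is ≥ 1, the union bound is uninformative here; it does NOT by itself certify existence.

11·p = 17/16 ≈ 1.06250; existence NOT certified by the union bound.


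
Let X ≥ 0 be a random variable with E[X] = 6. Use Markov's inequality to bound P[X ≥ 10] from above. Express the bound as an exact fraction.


μ = E[X] = 6, a = 10.
Markov: P[X ≥ 10] ≤ μ/a = (6)/10 = 3/5.
Numerically: ≈ 0.600000.
(Since a = 10 > μ = 6.000000, the bound 3/5 is < 1 and informative.)

P[X ≥ 10] ≤ 3/5 ≈ 0.600000.


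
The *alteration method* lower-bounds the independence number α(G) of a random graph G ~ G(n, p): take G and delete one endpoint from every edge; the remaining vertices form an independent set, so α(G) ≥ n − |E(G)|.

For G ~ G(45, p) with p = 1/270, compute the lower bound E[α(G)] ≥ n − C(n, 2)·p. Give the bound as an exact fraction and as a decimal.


E[|E(G)|] = C(45, 2)·p = 990 · (1/270) = 11/3.
E[α(G)] ≥ n − E[|E(G)|] = 45 − 11/3 = 124/3.
Numerically: ≈ 41.333.
(This is only a lower bound; the true E[α(G)] may be larger.)

E[α(G)] ≥ 124/3 ≈ 41.333.


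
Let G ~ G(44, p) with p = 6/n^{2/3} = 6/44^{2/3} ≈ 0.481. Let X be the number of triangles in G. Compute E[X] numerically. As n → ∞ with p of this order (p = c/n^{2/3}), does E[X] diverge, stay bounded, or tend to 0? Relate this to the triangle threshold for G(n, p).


Number of potential triangles: C(44, 3) = 13244.
Each occurs with probability p³ ≈ (0.481)³ ≈ 1.11570e-01.
By linearity: E[X] = C(44, 3)·p³ ≈ 13244 · 1.11570e-01 ≈ 1477.636.
Since α = 2/3 < 1, p = c/n^{2/3} ≫ 1/n is above the triangle threshold p ~ 1/n. Asymptotically E[X] ~ (c³/6)·n^{3(1−α)} = (6³/6)·n^{1} → ∞; triangles are abundant w.h.p.

E[X] ≈ 1477.636; in regime p = Θ(1/n^{2/3}) E[X] diverges (above the triangle threshold p ~ 1/n).


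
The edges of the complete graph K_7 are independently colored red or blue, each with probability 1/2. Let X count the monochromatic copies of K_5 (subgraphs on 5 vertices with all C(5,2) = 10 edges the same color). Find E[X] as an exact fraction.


Let X = Σ_S X_S over the C(7, 5) = 21 subsets S of size 5, where X_S = 1 if the K_5 on S is monochromatic.
For a fixed S, the K_5 on S has C(5, 2) = 10 edges. P[all 10 edges red] = (1/2)^10, and likewise for blue, so P[monochromatic] = 2·(1/2)^10 = 2^{1 − 10} = 1/512.
By linearity: E[X] = C(7, 5) · 2^{1 − 10} = 21 · 1/512 = 21/512.
Numerically: E[X] ≈ 0.04102.

E[X] = C(7,5)·2^(1−C(5,2)) = 21/512 ≈ 0.04102.


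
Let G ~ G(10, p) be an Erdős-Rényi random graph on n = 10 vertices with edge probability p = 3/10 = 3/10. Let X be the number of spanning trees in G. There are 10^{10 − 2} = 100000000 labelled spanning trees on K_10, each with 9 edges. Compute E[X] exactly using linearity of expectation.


K_10 has 10^{10 − 2} = 100000000 labelled spanning trees.
For each such spanning tree H, let X_H = 1 if all 9 edges of H are present in G. Then P[X_H = 1] = p^{9} = (3/10)^{9} = 19683/1000000000.
By linearity: E[X] = Σ_H E[X_H] = 100000000 · p^{9} = 100000000 · 19683/1000000000 = 19683/10.
Numerically: E[X] ≈ 1968.3.

E[X] = 100000000 · (3/10)^{9} = 19683/10 ≈ 1968.3.


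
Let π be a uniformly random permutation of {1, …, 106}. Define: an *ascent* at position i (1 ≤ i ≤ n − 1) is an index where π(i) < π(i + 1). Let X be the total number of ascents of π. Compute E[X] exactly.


Write X = Σ X_I over i = 1, …, 105, with X_I the indicator of one ascent.
There are 105 indicators.
For each fixed i, the pair (π(i), π(i+1)) is a uniformly random ordered pair of distinct values from {1, …, 106}; by symmetry P[π(i) < π(i+1)] = 1/2.
By linearity: E[X] = 105 · (1/2) = (106 − 1) · (1/2) = 105/2 ≈ 52.500000.

E[X] = 105/2 = 52.500000.


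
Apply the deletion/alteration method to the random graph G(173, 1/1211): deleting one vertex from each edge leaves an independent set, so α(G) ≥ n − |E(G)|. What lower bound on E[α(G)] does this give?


E[|E(G)|] = C(173, 2)·p = 14878 · (1/1211) = 86/7.
E[α(G)] ≥ n − E[|E(G)|] = 173 − 86/7 = 1125/7.
Numerically: ≈ 160.714286.
(This is only a lower bound; the true E[α(G)] may be larger.)

E[α(G)] ≥ 1125/7 ≈ 160.714286.


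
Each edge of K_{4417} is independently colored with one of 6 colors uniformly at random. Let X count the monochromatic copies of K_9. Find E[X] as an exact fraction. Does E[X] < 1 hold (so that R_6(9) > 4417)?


E[X] = C(4417, 9) · 6^{1 − 36} = 1749208766098544225331185560 · 6^{−35} = 1749208766098544225331185560/1719070799748422591028658176.
As a reduced fraction: E[X] = 218651095762318028166398195/214883849968552823878582272 ≈ 1.0175315.
Is E[X] < 1? NO.
Since E[X] ≥ 1, the first-moment bound is inconclusive at n = 4417; it does NOT by itself certify R_6(9) > 4417.

E[X] = 218651095762318028166398195/214883849968552823878582272 ≈ 1.0175315; E[X] ≥ 1; first-moment method inconclusive here.


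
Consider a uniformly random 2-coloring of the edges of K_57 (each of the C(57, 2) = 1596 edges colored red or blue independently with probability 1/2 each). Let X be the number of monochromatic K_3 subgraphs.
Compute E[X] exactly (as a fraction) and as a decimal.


Let X = Σ_S X_S over the C(57, 3) = 29260 subsets S of size 3, where X_S = 1 if the K_3 on S is monochromatic.
For a fixed S, the K_3 on S has C(3, 2) = 3 edges. P[all 3 edges red] = (1/2)^3, and likewise for blue, so P[monochromatic] = 2·(1/2)^3 = 2^{1 − 3} = 1/4.
Summing: E[X] = C(57, 3) · 2^{1 − 3} = 29260 · 1/4 = 7315.
Numerically: E[X] ≈ 7315.00000.

E[X] = C(57,3)·2^(1−C(3,2)) = 7315 ≈ 7315.00000.


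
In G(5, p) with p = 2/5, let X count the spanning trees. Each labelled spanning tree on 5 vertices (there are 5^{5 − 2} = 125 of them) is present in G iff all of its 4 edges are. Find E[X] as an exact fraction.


K_5 has 5^{5 − 2} = 125 labelled spanning trees.
For each such spanning tree H, let X_H = 1 if all 4 edges of H are present in G. Then P[X_H = 1] = p^{4} = (2/5)^{4} = 16/625.
By linearity: E[X] = Σ_H E[X_H] = 125 · p^{4} = 125 · 16/625 = 16/5.
Numerically: E[X] ≈ 3.2.

E[X] = 125 · (2/5)^{4} = 16/5 ≈ 3.2.


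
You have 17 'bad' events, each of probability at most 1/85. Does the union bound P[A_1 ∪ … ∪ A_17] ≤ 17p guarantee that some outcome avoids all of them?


Union bound: P[∪_{i=1}^{17} A_i] ≤ Σ_i P[A_i] ≤ 17·p = 17·(1/85) = 1/5.
Numerically: 1/5 ≈ 0.2000.
Is 1/5 < 1? YES.
Since P[∪ A_i] ≤ 1/5 < 1, the complement has P[∩ A_i^c] ≥ 1 − 1/5 = 4/5 > 0, so some outcome avoids every A_i.

17·p = 1/5 ≈ 0.2000; existence CERTIFIED by the union bound.


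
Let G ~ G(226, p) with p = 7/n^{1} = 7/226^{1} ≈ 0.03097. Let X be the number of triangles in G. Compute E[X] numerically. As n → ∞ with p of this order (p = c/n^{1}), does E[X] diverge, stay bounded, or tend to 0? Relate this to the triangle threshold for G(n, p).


Number of potential triangles: C(226, 3) = 1898400.
Each occurs with probability p³ ≈ (0.03097)³ ≈ 2.971453e-05.
By linearity: E[X] = C(226, 3)·p³ ≈ 1898400 · 2.971453e-05 ≈ 56.4101.
Here α = 1, so p = 7/n is exactly at the triangle threshold p ~ 1/n. Asymptotically E[X] → c³/6 = 7³/6 = 343/6 ≈ 57.1667, a bounded constant. In this regime the triangle count is asymptotically Poisson(c³/6).

E[X] ≈ 56.4101; in regime p = Θ(1/n^{1}) E[X] stays bounded (at the triangle threshold p ~ 1/n).


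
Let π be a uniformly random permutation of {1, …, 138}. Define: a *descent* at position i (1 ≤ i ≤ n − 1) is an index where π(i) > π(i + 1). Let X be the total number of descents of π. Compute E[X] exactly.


Write X = Σ X_I over i = 1, …, 137, with X_I the indicator of one descent.
There are 137 indicators.
For each fixed i, the pair (π(i), π(i+1)) is a uniformly random ordered pair of distinct values from {1, …, 138}; by symmetry P[π(i) > π(i+1)] = 1/2.
By linearity: E[X] = 137 · (1/2) = (138 − 1) · (1/2) = 137/2 ≈ 68.5000.

E[X] = 137/2 = 68.5000.


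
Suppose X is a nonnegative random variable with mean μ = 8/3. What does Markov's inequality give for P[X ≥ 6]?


μ = E[X] = 8/3, a = 6.
Markov: P[X ≥ 6] ≤ μ/a = (8/3)/6 = 4/9.
Numerically: ≈ 0.4444.
(Since a = 6 > μ = 2.6667, the bound 4/9 is < 1 and informative.)

P[X ≥ 6] ≤ 4/9 ≈ 0.4444.


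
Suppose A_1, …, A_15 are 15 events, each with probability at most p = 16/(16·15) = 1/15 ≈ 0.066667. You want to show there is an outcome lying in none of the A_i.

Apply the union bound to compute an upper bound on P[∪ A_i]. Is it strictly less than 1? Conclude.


Union bound: P[∪_{i=1}^{15} A_i] ≤ Σ_i P[A_i] ≤ 15·p = 15·(1/15) = 1.
Numerically: 1 ≈ 1.000000.
Is 1 < 1? NO.
Since the bound 1 is ≥ 1, the union bound is uninformative here; it does NOT by itself certify existence.

15·p = 1 ≈ 1.000000; existence NOT certified by the union bound.


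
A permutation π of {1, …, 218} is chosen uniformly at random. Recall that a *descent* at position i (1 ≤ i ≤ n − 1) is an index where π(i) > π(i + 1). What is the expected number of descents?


Write X = Σ X_I over i = 1, …, 217, with X_I the indicator of one descent.
There are 217 indicators.
For each fixed i, the pair (π(i), π(i+1)) is a uniformly random ordered pair of distinct values from {1, …, 218}; by symmetry P[π(i) > π(i+1)] = 1/2.
By linearity: E[X] = 217 · (1/2) = (218 − 1) · (1/2) = 217/2 ≈ 108.500.

E[X] = 217/2 = 108.500.


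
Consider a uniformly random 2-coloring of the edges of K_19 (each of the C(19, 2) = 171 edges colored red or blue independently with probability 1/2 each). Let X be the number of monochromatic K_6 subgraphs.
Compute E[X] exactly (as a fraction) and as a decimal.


Let X = Σ_S X_S over the C(19, 6) = 27132 subsets S of size 6, where X_S = 1 if the K_6 on S is monochromatic.
For a fixed S, the K_6 on S has C(6, 2) = 15 edges. P[all 15 edges red] = (1/2)^15, and likewise for blue, so P[monochromatic] = 2·(1/2)^15 = 2^{1 − 15} = 1/16384.
Summing: E[X] = C(19, 6) · 2^{1 − 15} = 27132 · 1/16384 = 6783/4096.
Numerically: E[X] ≈ 1.6560.

E[X] = C(19,6)·2^(1−C(6,2)) = 6783/4096 ≈ 1.6560.


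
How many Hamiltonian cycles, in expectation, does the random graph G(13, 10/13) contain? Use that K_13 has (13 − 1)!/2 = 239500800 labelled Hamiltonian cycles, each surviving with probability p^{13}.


K_13 has (13 − 1)!/2 = 239500800 labelled Hamiltonian cycles.
For each such Hamiltonian cycle H, let X_H = 1 if all 13 edges of H are present in G. Then P[X_H = 1] = p^{13} = (10/13)^{13} = 10000000000000/302875106592253.
Summing the indicators: E[X] = Σ_H E[X_H] = 239500800 · p^{13} = 239500800 · 10000000000000/302875106592253 = 2395008000000000000000/302875106592253.
Numerically: E[X] ≈ 7.908e+06.

E[X] = 239500800 · (10/13)^{13} = 2395008000000000000000/302875106592253 ≈ 7.908e+06.


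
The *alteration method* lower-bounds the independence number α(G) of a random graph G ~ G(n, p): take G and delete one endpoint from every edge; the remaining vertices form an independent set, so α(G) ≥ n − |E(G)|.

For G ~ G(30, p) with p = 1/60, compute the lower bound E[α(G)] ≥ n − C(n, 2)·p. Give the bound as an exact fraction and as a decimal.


E[|E(G)|] = C(30, 2)·p = 435 · (1/60) = 29/4.
E[α(G)] ≥ n − E[|E(G)|] = 30 − 29/4 = 91/4.
Numerically: ≈ 22.750000.
(This is only a lower bound; the true E[α(G)] may be larger.)

E[α(G)] ≥ 91/4 ≈ 22.750000.


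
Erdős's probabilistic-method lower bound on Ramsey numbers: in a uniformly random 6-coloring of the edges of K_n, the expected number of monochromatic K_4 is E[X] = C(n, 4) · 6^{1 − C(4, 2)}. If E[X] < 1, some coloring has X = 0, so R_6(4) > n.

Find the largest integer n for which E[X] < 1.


We need C(n, 4) · 6^{1 − 6} < 1, i.e. C(n, 4) < 6^{6 − 1} = 7776.
Check values of n near the boundary:
  n = 17: C(17, 4) = 2380; 2380 < 7776? YES
  n = 18: C(18, 4) = 3060; 3060 < 7776? YES
  n = 19: C(19, 4) = 3876; 3876 < 7776? YES
  n = 20: C(20, 4) = 4845; 4845 < 7776? YES
  n = 21: C(21, 4) = 5985; 5985 < 7776? YES
  n = 22: C(22, 4) = 7315; 7315 < 7776? YES
  n = 23: C(23, 4) = 8855; 8855 < 7776? NO
  n = 24: C(24, 4) = 10626; 10626 < 7776? NO
The largest n with C(n, 4) < 7776 is n = 22 (where E[X] = 7315/7776 ≈ 0.9407). Hence R_6(4) > 22, i.e. R_6(4) ≥ 23.

Largest n = 22; hence R_6(4) > 22.


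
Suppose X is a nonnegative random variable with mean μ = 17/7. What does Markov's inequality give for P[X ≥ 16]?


μ = E[X] = 17/7, a = 16.
Markov: P[X ≥ 16] ≤ μ/a = (17/7)/16 = 17/112.
Numerically: ≈ 0.152.
(Since a = 16 > μ = 2.429, the bound 17/112 is < 1 and informative.)

P[X ≥ 16] ≤ 17/112 ≈ 0.152.


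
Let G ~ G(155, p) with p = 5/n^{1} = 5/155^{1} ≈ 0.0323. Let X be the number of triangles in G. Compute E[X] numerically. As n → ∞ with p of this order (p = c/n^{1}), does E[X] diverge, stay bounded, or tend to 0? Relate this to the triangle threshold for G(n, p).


Number of potential triangles: C(155, 3) = 608685.
Each occurs with probability p³ ≈ (0.0323)³ ≈ 3.35672e-05.
By linearity: E[X] = C(155, 3)·p³ ≈ 608685 · 3.35672e-05 ≈ 20.432.
Here α = 1, so p = 5/n is exactly at the triangle threshold p ~ 1/n. Asymptotically E[X] → c³/6 = 5³/6 = 125/6 ≈ 20.833, a bounded constant. In this regime the triangle count is asymptotically Poisson(c³/6).

E[X] ≈ 20.432; in regime p = Θ(1/n^{1}) E[X] stays bounded (at the triangle threshold p ~ 1/n).


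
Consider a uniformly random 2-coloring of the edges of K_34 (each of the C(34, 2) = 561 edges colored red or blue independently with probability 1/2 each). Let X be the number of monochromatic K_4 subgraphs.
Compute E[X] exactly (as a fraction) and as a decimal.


Let X = Σ_S X_S over the C(34, 4) = 46376 subsets S of size 4, where X_S = 1 if the K_4 on S is monochromatic.
For a fixed S, the K_4 on S has C(4, 2) = 6 edges. P[all 6 edges red] = (1/2)^6, and likewise for blue, so P[monochromatic] = 2·(1/2)^6 = 2^{1 − 6} = 1/32.
By linearity: E[X] = C(34, 4) · 2^{1 − 6} = 46376 · 1/32 = 5797/4.
Numerically: E[X] ≈ 1449.250000.

E[X] = C(34,4)·2^(1−C(4,2)) = 5797/4 ≈ 1449.250000.


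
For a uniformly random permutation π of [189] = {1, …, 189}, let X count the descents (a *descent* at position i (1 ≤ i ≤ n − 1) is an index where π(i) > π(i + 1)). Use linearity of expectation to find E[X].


Write X = Σ X_I over i = 1, …, 188, with X_I the indicator of one descent.
There are 188 indicators.
For each fixed i, the pair (π(i), π(i+1)) is a uniformly random ordered pair of distinct values from {1, …, 189}; by symmetry P[π(i) > π(i+1)] = 1/2.
By linearity: E[X] = 188 · (1/2) = (189 − 1) · (1/2) = 94 ≈ 94.000.

E[X] = 94 = 94.000.


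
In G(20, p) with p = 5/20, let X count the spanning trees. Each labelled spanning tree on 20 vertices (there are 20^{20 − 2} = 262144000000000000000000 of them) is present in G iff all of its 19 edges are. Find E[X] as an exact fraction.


K_20 has 20^{20 − 2} = 262144000000000000000000 labelled spanning trees.
For each such spanning tree H, let X_H = 1 if all 19 edges of H are present in G. Then P[X_H = 1] = p^{19} = (1/4)^{19} = 1/274877906944.
By linearity: E[X] = Σ_H E[X_H] = 262144000000000000000000 · p^{19} = 262144000000000000000000 · 1/274877906944 = 3814697265625/4.
Numerically: E[X] ≈ 9.53674e+11.

E[X] = 262144000000000000000000 · (1/4)^{19} = 3814697265625/4 ≈ 9.53674e+11.


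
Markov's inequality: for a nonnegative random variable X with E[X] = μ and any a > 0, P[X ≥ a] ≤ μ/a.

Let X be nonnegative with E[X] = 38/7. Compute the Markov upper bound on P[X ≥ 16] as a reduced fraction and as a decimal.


μ = E[X] = 38/7, a = 16.
Markov: P[X ≥ 16] ≤ μ/a = (38/7)/16 = 19/56.
Numerically: ≈ 0.3393.
(Since a = 16 > μ = 5.4286, the bound 19/56 is < 1 and informative.)

P[X ≥ 16] ≤ 19/56 ≈ 0.3393.


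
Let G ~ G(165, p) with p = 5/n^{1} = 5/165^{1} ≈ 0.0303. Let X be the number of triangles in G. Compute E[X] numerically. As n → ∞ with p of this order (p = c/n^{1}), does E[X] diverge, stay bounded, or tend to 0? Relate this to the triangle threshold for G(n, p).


Number of potential triangles: C(165, 3) = 735130.
Each occurs with probability p³ ≈ (0.0303)³ ≈ 2.78265e-05.
By linearity: E[X] = C(165, 3)·p³ ≈ 735130 · 2.78265e-05 ≈ 20.456.
Here α = 1, so p = 5/n is exactly at the triangle threshold p ~ 1/n. Asymptotically E[X] → c³/6 = 5³/6 = 125/6 ≈ 20.833, a bounded constant. In this regime the triangle count is asymptotically Poisson(c³/6).

E[X] ≈ 20.456; in regime p = Θ(1/n^{1}) E[X] stays bounded (at the triangle threshold p ~ 1/n).


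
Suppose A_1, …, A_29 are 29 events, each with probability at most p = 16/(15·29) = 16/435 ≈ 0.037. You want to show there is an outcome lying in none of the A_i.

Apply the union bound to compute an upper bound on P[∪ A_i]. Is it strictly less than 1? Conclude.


Union bound: P[∪_{i=1}^{29} A_i] ≤ Σ_i P[A_i] ≤ 29·p = 29·(16/435) = 16/15.
Numerically: 16/15 ≈ 1.067.
Is 16/15 < 1? NO.
Since the bound 16/15 is ≥ 1, the union bound is uninformative here; it does NOT by itself certify existence.

29·p = 16/15 ≈ 1.067; existence NOT certified by the union bound.


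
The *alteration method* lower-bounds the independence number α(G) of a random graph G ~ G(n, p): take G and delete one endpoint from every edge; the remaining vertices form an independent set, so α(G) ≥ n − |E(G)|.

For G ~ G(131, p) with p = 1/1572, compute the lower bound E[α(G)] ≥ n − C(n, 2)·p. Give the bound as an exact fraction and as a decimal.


E[|E(G)|] = C(131, 2)·p = 8515 · (1/1572) = 65/12.
E[α(G)] ≥ n − E[|E(G)|] = 131 − 65/12 = 1507/12.
Numerically: ≈ 125.583333.
(This is only a lower bound; the true E[α(G)] may be larger.)

E[α(G)] ≥ 1507/12 ≈ 125.583333.


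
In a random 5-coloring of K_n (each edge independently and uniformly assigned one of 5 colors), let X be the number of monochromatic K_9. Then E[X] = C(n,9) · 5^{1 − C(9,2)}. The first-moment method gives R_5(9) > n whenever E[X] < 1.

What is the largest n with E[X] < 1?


We need C(n, 9) · 5^{1 − 36} < 1, i.e. C(n, 9) < 5^{36 − 1} = 2910383045673370361328125.
Check values of n near the boundary:
  n = 2167: C(2167, 9) = 2855899084841489792706810; 2855899084841489792706810 < 2910383045673370361328125? YES
  n = 2168: C(2168, 9) = 2867804175977929537095120; 2867804175977929537095120 < 2910383045673370361328125? YES
  n = 2169: C(2169, 9) = 2879753360044504243499683; 2879753360044504243499683 < 2910383045673370361328125? YES
  n = 2170: C(2170, 9) = 2891746779868845075610510; 2891746779868845075610510 < 2910383045673370361328125? YES
  n = 2171: C(2171, 9) = 2903784578674959601827205; 2903784578674959601827205 < 2910383045673370361328125? YES
  n = 2172: C(2172, 9) = 2915866900084148060642020; 2915866900084148060642020 < 2910383045673370361328125? NO
  n = 2173: C(2173, 9) = 2927993888115921319674265; 2927993888115921319674265 < 2910383045673370361328125? NO
  n = 2174: C(2174, 9) = 2940165687188920530702934; 2940165687188920530702934 < 2910383045673370361328125? NO
The largest n with C(n, 9) < 2910383045673370361328125 is n = 2171 (where E[X] = 580756915734991920365441/582076609134674072265625 ≈ 0.9977328). Hence R_5(9) > 2171, i.e. R_5(9) ≥ 2172.

Largest n = 2171; hence R_5(9) > 2171.


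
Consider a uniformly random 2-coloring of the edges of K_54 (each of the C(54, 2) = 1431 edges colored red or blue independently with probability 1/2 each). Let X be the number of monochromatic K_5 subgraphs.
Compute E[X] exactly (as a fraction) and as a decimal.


Let X = Σ_S X_S over the C(54, 5) = 3162510 subsets S of size 5, where X_S = 1 if the K_5 on S is monochromatic.
For a fixed S, the K_5 on S has C(5, 2) = 10 edges. P[all 10 edges red] = (1/2)^10, and likewise for blue, so P[monochromatic] = 2·(1/2)^10 = 2^{1 − 10} = 1/512.
Summing: E[X] = C(54, 5) · 2^{1 − 10} = 3162510 · 1/512 = 1581255/256.
Numerically: E[X] ≈ 6176.7773.

E[X] = C(54,5)·2^(1−C(5,2)) = 1581255/256 ≈ 6176.7773.


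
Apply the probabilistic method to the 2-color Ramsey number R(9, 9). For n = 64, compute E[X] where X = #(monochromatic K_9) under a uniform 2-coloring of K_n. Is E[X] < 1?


E[X] = C(64, 9) · 2^{1 − 36} = 27540584512 · 2^{−35} = 27540584512/34359738368.
As a reduced fraction: E[X] = 430321633/536870912 ≈ 0.80154.
Is E[X] < 1? YES.
Since E[X] < 1, there exists a 2-coloring of K_{64} with no monochromatic K_9; hence R(9, 9) > 64.

E[X] = 430321633/536870912 ≈ 0.80154; E[X] < 1, so R(9, 9) > 64.


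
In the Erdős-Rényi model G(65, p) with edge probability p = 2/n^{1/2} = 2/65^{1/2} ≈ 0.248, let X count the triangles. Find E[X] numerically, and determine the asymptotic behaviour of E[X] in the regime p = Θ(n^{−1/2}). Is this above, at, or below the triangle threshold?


Number of potential triangles: C(65, 3) = 43680.
Each occurs with probability p³ ≈ (0.248)³ ≈ 1.52658e-02.
By linearity: E[X] = C(65, 3)·p³ ≈ 43680 · 1.52658e-02 ≈ 666.811.
Since α = 1/2 < 1, p = c/n^{1/2} ≫ 1/n is above the triangle threshold p ~ 1/n. Asymptotically E[X] ~ (c³/6)·n^{3(1−α)} = (2³/6)·n^{1.5} → ∞; triangles are abundant w.h.p.

E[X] ≈ 666.811; in regime p = Θ(1/n^{1/2}) E[X] diverges (above the triangle threshold p ~ 1/n).


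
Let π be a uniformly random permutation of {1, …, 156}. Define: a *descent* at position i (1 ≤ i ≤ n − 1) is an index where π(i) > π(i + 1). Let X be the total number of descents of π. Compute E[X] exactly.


Write X = Σ X_I over i = 1, …, 155, with X_I the indicator of one descent.
There are 155 indicators.
For each fixed i, the pair (π(i), π(i+1)) is a uniformly random ordered pair of distinct values from {1, …, 156}; by symmetry P[π(i) > π(i+1)] = 1/2.
By linearity: E[X] = 155 · (1/2) = (156 − 1) · (1/2) = 155/2 ≈ 77.500000.

E[X] = 155/2 = 77.500000.


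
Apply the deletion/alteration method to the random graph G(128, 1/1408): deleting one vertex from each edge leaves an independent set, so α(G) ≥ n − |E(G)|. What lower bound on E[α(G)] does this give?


E[|E(G)|] = C(128, 2)·p = 8128 · (1/1408) = 127/22.
E[α(G)] ≥ n − E[|E(G)|] = 128 − 127/22 = 2689/22.
Numerically: ≈ 122.22727.
(This is only a lower bound; the true E[α(G)] may be larger.)

E[α(G)] ≥ 2689/22 ≈ 122.22727.


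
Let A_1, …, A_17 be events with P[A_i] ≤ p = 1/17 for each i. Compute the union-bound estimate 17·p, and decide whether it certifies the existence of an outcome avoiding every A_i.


Union bound: P[∪_{i=1}^{17} A_i] ≤ Σ_i P[A_i] ≤ 17·p = 17·(1/17) = 1.
Numerically: 1 ≈ 1.000000.
Is 1 < 1? NO.
Since the bound 1 is ≥ 1, the union bound is uninformative here; it does NOT by itself certify existence.

17·p = 1 ≈ 1.000000; existence NOT certified by the union bound.


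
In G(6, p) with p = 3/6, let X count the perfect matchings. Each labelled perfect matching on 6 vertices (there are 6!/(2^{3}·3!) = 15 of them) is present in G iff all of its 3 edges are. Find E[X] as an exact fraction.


K_6 has 6!/(2^{3}·3!) = 15 labelled perfect matchings.
For each such perfect matching H, let X_H = 1 if all 3 edges of H are present in G. Then P[X_H = 1] = p^{3} = (1/2)^{3} = 1/8.
By linearity: E[X] = Σ_H E[X_H] = 15 · p^{3} = 15 · 1/8 = 15/8.
Numerically: E[X] ≈ 1.875.

E[X] = 15 · (1/2)^{3} = 15/8 ≈ 1.875.


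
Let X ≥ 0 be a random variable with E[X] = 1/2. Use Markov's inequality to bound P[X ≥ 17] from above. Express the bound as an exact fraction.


μ = E[X] = 1/2, a = 17.
Markov: P[X ≥ 17] ≤ μ/a = (1/2)/17 = 1/34.
Numerically: ≈ 0.0294.
(Since a = 17 > μ = 0.5000, the bound 1/34 is < 1 and informative.)

P[X ≥ 17] ≤ 1/34 ≈ 0.0294.


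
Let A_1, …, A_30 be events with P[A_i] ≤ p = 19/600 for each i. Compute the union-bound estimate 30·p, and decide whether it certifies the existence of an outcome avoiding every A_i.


Union bound: P[∪_{i=1}^{30} A_i] ≤ Σ_i P[A_i] ≤ 30·p = 30·(19/600) = 19/20.
Numerically: 19/20 ≈ 0.95000.
Is 19/20 < 1? YES.
Since P[∪ A_i] ≤ 19/20 < 1, the complement has P[∩ A_i^c] ≥ 1 − 19/20 = 1/20 > 0, so some outcome avoids every A_i.

30·p = 19/20 ≈ 0.95000; existence CERTIFIED by the union bound.


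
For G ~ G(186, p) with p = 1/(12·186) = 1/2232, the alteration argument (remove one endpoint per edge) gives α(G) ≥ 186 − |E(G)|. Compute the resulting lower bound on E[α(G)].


E[|E(G)|] = C(186, 2)·p = 17205 · (1/2232) = 185/24.
E[α(G)] ≥ n − E[|E(G)|] = 186 − 185/24 = 4279/24.
Numerically: ≈ 178.292.
(This is only a lower bound; the true E[α(G)] may be larger.)

E[α(G)] ≥ 4279/24 ≈ 178.292.


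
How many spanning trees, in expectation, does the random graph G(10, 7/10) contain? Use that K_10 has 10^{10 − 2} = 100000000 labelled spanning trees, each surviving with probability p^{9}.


K_10 has 10^{10 − 2} = 100000000 labelled spanning trees.
For each such spanning tree H, let X_H = 1 if all 9 edges of H are present in G. Then P[X_H = 1] = p^{9} = (7/10)^{9} = 40353607/1000000000.
By linearity: E[X] = Σ_H E[X_H] = 100000000 · p^{9} = 100000000 · 40353607/1000000000 = 40353607/10.
Numerically: E[X] ≈ 4.04e+06.

E[X] = 100000000 · (7/10)^{9} = 40353607/10 ≈ 4.04e+06.


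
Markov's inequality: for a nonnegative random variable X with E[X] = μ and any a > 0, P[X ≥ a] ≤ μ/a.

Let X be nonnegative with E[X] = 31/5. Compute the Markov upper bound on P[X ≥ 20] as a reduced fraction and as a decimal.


μ = E[X] = 31/5, a = 20.
Markov: P[X ≥ 20] ≤ μ/a = (31/5)/20 = 31/100.
Numerically: ≈ 0.310000.
(Since a = 20 > μ = 6.200000, the bound 31/100 is < 1 and informative.)

P[X ≥ 20] ≤ 31/100 ≈ 0.310000.


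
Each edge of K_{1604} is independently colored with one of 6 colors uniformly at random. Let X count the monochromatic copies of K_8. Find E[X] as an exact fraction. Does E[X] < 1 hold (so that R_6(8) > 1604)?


E[X] = C(1604, 8) · 6^{1 − 28} = 1067877273673000226280 · 6^{−27} = 1067877273673000226280/1023490369077469249536.
As a reduced fraction: E[X] = 44494886403041676095/42645432044894552064 ≈ 1.04337.
Is E[X] < 1? NO.
Since E[X] ≥ 1, the first-moment bound is inconclusive at n = 1604; it does NOT by itself certify R_6(8) > 1604.

E[X] = 44494886403041676095/42645432044894552064 ≈ 1.04337; E[X] ≥ 1; first-moment method inconclusive here.


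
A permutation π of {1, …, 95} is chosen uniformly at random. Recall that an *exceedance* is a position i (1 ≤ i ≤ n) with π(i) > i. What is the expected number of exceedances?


Write X = Σ_{i=1}^{95} X_i, where X_i = 1_{π(i) > i}.
For each fixed i, π(i) is uniform over {1, …, 95} (marginal of a uniform permutation), so P[π(i) > i] = (n − i)/n. Summing: Σ_{i=1}^{95} (n − i)/n = (0 + 1 + … + 94)/95 = 95(95 − 1)/(2·95) = (95 − 1)/2.
Hence E[X] = Σ_{i=1}^{95} (95 − i)/95 = 47 ≈ 47.000.

E[X] = 47 = 47.000.


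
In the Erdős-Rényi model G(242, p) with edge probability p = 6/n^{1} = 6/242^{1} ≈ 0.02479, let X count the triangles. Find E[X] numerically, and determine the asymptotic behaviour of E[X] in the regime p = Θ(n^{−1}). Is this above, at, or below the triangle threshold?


Number of potential triangles: C(242, 3) = 2332880.
Each occurs with probability p³ ≈ (0.02479)³ ≈ 1.524080e-05.
By linearity: E[X] = C(242, 3)·p³ ≈ 2332880 · 1.524080e-05 ≈ 35.5549.
Here α = 1, so p = 6/n is exactly at the triangle threshold p ~ 1/n. Asymptotically E[X] → c³/6 = 6³/6 = 36 ≈ 36.0000, a bounded constant. In this regime the triangle count is asymptotically Poisson(c³/6).

E[X] ≈ 35.5549; in regime p = Θ(1/n^{1}) E[X] stays bounded (at the triangle threshold p ~ 1/n).


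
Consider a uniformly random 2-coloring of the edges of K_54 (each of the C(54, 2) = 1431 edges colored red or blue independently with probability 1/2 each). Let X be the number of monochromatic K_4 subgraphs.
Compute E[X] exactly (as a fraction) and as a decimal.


Let X = Σ_S X_S over the C(54, 4) = 316251 subsets S of size 4, where X_S = 1 if the K_4 on S is monochromatic.
For a fixed S, the K_4 on S has C(4, 2) = 6 edges. P[all 6 edges red] = (1/2)^6, and likewise for blue, so P[monochromatic] = 2·(1/2)^6 = 2^{1 − 6} = 1/32.
Summing: E[X] = C(54, 4) · 2^{1 − 6} = 316251 · 1/32 = 316251/32.
Numerically: E[X] ≈ 9882.84375.

E[X] = C(54,4)·2^(1−C(4,2)) = 316251/32 ≈ 9882.84375.


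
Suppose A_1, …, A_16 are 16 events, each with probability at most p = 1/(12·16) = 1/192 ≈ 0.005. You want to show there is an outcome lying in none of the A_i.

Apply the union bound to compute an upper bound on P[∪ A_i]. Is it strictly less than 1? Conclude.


Union bound: P[∪_{i=1}^{16} A_i] ≤ Σ_i P[A_i] ≤ 16·p = 16·(1/192) = 1/12.
Numerically: 1/12 ≈ 0.083.
Is 1/12 < 1? YES.
Since P[∪ A_i] ≤ 1/12 < 1, the complement has P[∩ A_i^c] ≥ 1 − 1/12 = 11/12 > 0, so some outcome avoids every A_i.

16·p = 1/12 ≈ 0.083; existence CERTIFIED by the union bound.


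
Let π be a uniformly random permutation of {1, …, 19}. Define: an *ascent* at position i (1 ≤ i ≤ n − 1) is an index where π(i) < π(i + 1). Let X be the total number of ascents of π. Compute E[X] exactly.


Write X = Σ X_I over i = 1, …, 18, with X_I the indicator of one ascent.
There are 18 indicators.
For each fixed i, the pair (π(i), π(i+1)) is a uniformly random ordered pair of distinct values from {1, …, 19}; by symmetry P[π(i) < π(i+1)] = 1/2.
By linearity: E[X] = 18 · (1/2) = (19 − 1) · (1/2) = 9 ≈ 9.00000.

E[X] = 9 = 9.00000.


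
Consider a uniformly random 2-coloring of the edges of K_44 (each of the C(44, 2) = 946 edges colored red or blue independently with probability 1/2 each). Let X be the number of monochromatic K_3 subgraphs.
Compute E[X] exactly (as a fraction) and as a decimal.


Let X = Σ_S X_S over the C(44, 3) = 13244 subsets S of size 3, where X_S = 1 if the K_3 on S is monochromatic.
For a fixed S, the K_3 on S has C(3, 2) = 3 edges. P[all 3 edges red] = (1/2)^3, and likewise for blue, so P[monochromatic] = 2·(1/2)^3 = 2^{1 − 3} = 1/4.
By linearity of expectation: E[X] = C(44, 3) · 2^{1 − 3} = 13244 · 1/4 = 3311.
Numerically: E[X] ≈ 3311.000000.

E[X] = C(44,3)·2^(1−C(3,2)) = 3311 ≈ 3311.000000.


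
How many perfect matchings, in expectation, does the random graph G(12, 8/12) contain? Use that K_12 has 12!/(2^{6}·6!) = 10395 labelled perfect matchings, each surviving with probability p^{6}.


K_12 has 12!/(2^{6}·6!) = 10395 labelled perfect matchings.
For each such perfect matching H, let X_H = 1 if all 6 edges of H are present in G. Then P[X_H = 1] = p^{6} = (2/3)^{6} = 64/729.
By linearity: E[X] = Σ_H E[X_H] = 10395 · p^{6} = 10395 · 64/729 = 24640/27.
Numerically: E[X] ≈ 912.6.

E[X] = 10395 · (2/3)^{6} = 24640/27 ≈ 912.6.


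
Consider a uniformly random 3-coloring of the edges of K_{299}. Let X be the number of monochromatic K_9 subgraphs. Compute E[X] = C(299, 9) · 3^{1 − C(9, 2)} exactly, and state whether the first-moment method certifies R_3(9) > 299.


E[X] = C(299, 9) · 3^{1 − 36} = 46610674441390059 · 3^{−35} = 46610674441390059/50031545098999707.
As a reduced fraction: E[X] = 15536891480463353/16677181699666569 ≈ 0.93163.
Is E[X] < 1? YES.
Since E[X] < 1, there exists a 3-coloring of K_{299} with no monochromatic K_9; hence R_3(9) > 299.

E[X] = 15536891480463353/16677181699666569 ≈ 0.93163; E[X] < 1, so R_3(9) > 299.
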